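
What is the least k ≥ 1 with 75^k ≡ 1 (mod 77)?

Since 75 ∈ (Z/77Z)^×, its order divides φ(77) = φ(7·11) = (7−1)·(11−1) = 6·10 = 60 = 2^2 · 3 · 5.
Divisors of 60: 1, 2, 3, 4, 5, 6, 10, 12, 15, 20, 30, 60.
Evaluate successive powers at the divisors of 60:
75^1 ≡ 75 (mod 77)
75^2 ≡ 4 (mod 77)
75^3 ≡ 69 (mod 77)
75^4 ≡ 16 (mod 77)
75^5 ≡ 45 (mod 77)
75^6 ≡ 64 (mod 77)
75^10 ≡ 23 (mod 77)
75^12 ≡ 15 (mod 77)
75^15 ≡ 34 (mod 77)
75^20 ≡ 67 (mod 77)
75^30 ≡ 1 (mod 77) ✓
The smallest such exponent is 30, so the order of 75 is 30.

30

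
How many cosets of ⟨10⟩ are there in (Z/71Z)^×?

The order of 10 must divide φ(71) = 71 − 1 = 70 = 2 · 5 · 7.
Divisors of 70: 1, 2, 5, 7, 10, 14, 35, 70.
Compute 10^d (mod 71) for the divisors d until we hit 1:
10^1 ≡ 10 (mod 71)
10^2 ≡ 29 (mod 71)
10^5 ≡ 32 (mod 71)
10^7 ≡ 5 (mod 71)
10^10 ≡ 30 (mod 71)
10^14 ≡ 25 (mod 71)
10^35 ≡ 1 (mod 71) ✓
So ord_71(10) = 35, hence |⟨10⟩| = 35.
[(Z/71Z)^× : ⟨10⟩] = 70/35 = 2.

2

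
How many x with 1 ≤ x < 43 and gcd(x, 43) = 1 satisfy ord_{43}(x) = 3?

2

φ(43) = 43 − 1 = 42 = 2 · 3 · 7.
In a cyclic group of order 42, there are φ(d) elements of order d for each divisor d of 42, and zero for non-divisors.
3 | 42, and φ(3) = 3 − 1 = 2.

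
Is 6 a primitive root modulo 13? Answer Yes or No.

Yes

φ(13) = 13 − 1 = 12 = 2^2 · 3.
6 is a primitive root mod 13 iff 6^(φ(13)/q) ≢ 1 for every prime q | φ(13), i.e. q ∈ {2, 3}.
6^6 ≡ 12 (mod 13)  [q = 2: ≢ 1 ✓]
6^4 ≡ 9 (mod 13)  [q = 3: ≢ 1 ✓]
None equal 1, so ord_13(6) = 12: 6 is a primitive root.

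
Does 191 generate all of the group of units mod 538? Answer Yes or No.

No

φ(538) = φ(2)·φ(269) = 1·268 = 268 = 2^2 · 67.
Test 191^(268/q) mod 538 for each prime factor q of 268:
191^134 ≡ 1 (mod 538)  [q = 2: ≡ 1 ✗]
191^4 ≡ 387 (mod 538)  [q = 67: ≢ 1 ✓]
The check at q = 2 fails, so 191 generates a proper subgroup.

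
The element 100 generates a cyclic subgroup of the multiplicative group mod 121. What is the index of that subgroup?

10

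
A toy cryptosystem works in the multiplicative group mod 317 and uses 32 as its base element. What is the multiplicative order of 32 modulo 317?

316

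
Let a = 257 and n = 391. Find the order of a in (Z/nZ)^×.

88

By Lagrange's theorem, ord_391(257) divides φ(391) = φ(17·23) = (17−1)·(23−1) = 16·22 = 352 = 2^5 · 11.
Divisors of 352: 1, 2, 4, 8, 11, 16, 22, 32, 44, 88, 176, 352.
Check 257^d mod 391 for each divisor in increasing order:
257^1 ≡ 257 (mod 391)
257^2 ≡ 361 (mod 391)
257^4 ≡ 118 (mod 391)
257^8 ≡ 239 (mod 391)
257^11 ≡ 93 (mod 391)
257^16 ≡ 35 (mod 391)
257^22 ≡ 47 (mod 391)
257^32 ≡ 52 (mod 391)
257^44 ≡ 254 (mod 391)
257^88 ≡ 1 (mod 391) ✓
The smallest such exponent is 88, so the order of 257 is 88.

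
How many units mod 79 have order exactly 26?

12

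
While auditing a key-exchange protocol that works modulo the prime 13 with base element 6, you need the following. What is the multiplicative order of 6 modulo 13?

12

The order of 6 must divide φ(13) = 13 − 1 = 12 = 2^2 · 3.
Divisors of 12: 1, 2, 3, 4, 6, 12.
Check 6^d mod 13 for each divisor in increasing order:
6^1 ≡ 6 (mod 13)
6^2 ≡ 10 (mod 13)
6^3 ≡ 8 (mod 13)
6^4 ≡ 9 (mod 13)
6^6 ≡ 12 (mod 13)
6^12 ≡ 1 (mod 13) ✓
So ord_13(6) = 12.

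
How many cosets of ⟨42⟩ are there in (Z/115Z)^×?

Since 42 ∈ (Z/115Z)^×, its order divides φ(115) = φ(5·23) = (5−1)·(23−1) = 4·22 = 88 = 2^3 · 11.
Divisors of 88: 1, 2, 4, 8, 11, 22, 44, 88.
Compute 42^d (mod 115) for the divisors d until we hit 1:
42^1 ≡ 42
42^2 ≡ 39
42^4 ≡ 26
42^8 ≡ 101
42^11 ≡ 68
42^22 ≡ 24
42^44 ≡ 1
So ord_115(42) = 44, hence |⟨42⟩| = 44.
The index is φ(115) / ord(42) = 88 / 44 = 2.

2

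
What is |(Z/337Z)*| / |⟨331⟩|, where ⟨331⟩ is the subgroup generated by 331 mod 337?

Since 331 ∈ (Z/337Z)^×, its order divides φ(337) = 337 − 1 = 336 = 2^4 · 3 · 7.
Divisors of 336: 1, 2, 3, 4, 6, 7, 8, 12, 14, 16, 21, 24, 28, 42, 48, 56, 84, 112, 168, 336.
Test each divisor d:
331^1 ≡ 331 (mod 337)
331^2 ≡ 36 (mod 337)
331^3 ≡ 121 (mod 337)
331^4 ≡ 285 (mod 337)
331^6 ≡ 150 (mod 337)
331^7 ≡ 111 (mod 337)
331^8 ≡ 8 (mod 337)
331^12 ≡ 258 (mod 337)
331^14 ≡ 189 (mod 337)
331^16 ≡ 64 (mod 337)
331^21 ≡ 85 (mod 337)
331^24 ≡ 175 (mod 337)
331^28 ≡ 336 (mod 337)
331^42 ≡ 148 (mod 337)
331^48 ≡ 295 (mod 337)
331^56 ≡ 1 (mod 337) ✓
So ord_337(331) = 56, hence |⟨331⟩| = 56.
Index = |(Z/337Z)^×| / |⟨331⟩| = 336 / 56 = 6.

6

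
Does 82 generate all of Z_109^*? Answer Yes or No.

φ(109) = 109 − 1 = 108 = 2^2 · 3^3.
82 is a primitive root mod 109 iff 82^(φ(109)/q) ≢ 1 for every prime q | φ(109), i.e. q ∈ {2, 3}.
82^54 ≡ 1 (mod 109)  [q = 2: ≡ 1 ✗]
82^36 ≡ 1 (mod 109)  [q = 3: ≡ 1 ✗]
Since 82^54 ≡ 1, the order of 82 divides 54 < 108, so 82 is not a primitive root.

No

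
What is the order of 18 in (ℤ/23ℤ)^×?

By Lagrange's theorem, ord_23(18) divides φ(23) = 23 − 1 = 22 = 2 · 11.
Divisors of 22: 1, 2, 11, 22.
Check 18^d mod 23 for each divisor in increasing order:
18^1 ≡ 18 (mod 23)
18^2 ≡ 2 (mod 23)
18^11 ≡ 1 (mod 23) ✓
Therefore the multiplicative order of 18 modulo 23 is 11.

11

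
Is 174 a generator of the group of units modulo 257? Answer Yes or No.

φ(257) = 257 − 1 = 256 = 2^8.
Test 174^(256/q) mod 257 for each prime factor q of 256:
174^128 ≡ 256 (mod 257)  [q = 2: ≢ 1 ✓]
None equal 1, so ord_257(174) = 256: 174 is a primitive root.

Yes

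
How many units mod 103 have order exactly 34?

16

φ(103) = 103 − 1 = 102 = 2 · 3 · 17.
(Z/103Z)^× is cyclic (|G| = 102); a cyclic group of order m has exactly φ(d) elements of each order d | m, and none otherwise.
34 = 2 · 17 divides 102, and φ(34) = 16.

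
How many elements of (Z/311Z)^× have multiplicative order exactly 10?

4

φ(311) = 311 − 1 = 310 = 2 · 5 · 31.
Since (Z/311Z)^× is cyclic of order 310, the number of elements of order d is φ(d) when d | 310 and 0 otherwise.
10 = 2 · 5 divides 310, and φ(10) = 4.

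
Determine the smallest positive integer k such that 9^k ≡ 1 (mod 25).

10

Since 9 ∈ (Z/25Z)^×, its order divides φ(25) = φ(5^2) = 5·(5−1) = 20 = 2^2 · 5.
Divisors of 20: 1, 2, 4, 5, 10, 20.
Compute 9^d (mod 25) for the divisors d until we hit 1:
9^1 ≡ 9 (mod 25)
9^2 ≡ 6 (mod 25)
9^4 ≡ 11 (mod 25)
9^5 ≡ 24 (mod 25)
9^10 ≡ 1 (mod 25) ✓
The smallest such exponent is 10, so the order of 9 is 10.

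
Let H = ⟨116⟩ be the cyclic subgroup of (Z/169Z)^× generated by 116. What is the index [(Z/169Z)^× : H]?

6

Since 116 ∈ (Z/169Z)^×, its order divides φ(169) = φ(13^2) = 13·(13−1) = 156 = 2^2 · 3 · 13.
Divisors of 156: 1, 2, 3, 4, 6, 12, 13, 26, 39, 52, 78, 156.
Test each divisor d:
116^1 ≡ 116 (mod 169)
116^2 ≡ 105 (mod 169)
116^3 ≡ 12 (mod 169)
116^4 ≡ 40 (mod 169)
116^6 ≡ 144 (mod 169)
116^12 ≡ 118 (mod 169)
116^13 ≡ 168 (mod 169)
116^26 ≡ 1 (mod 169) ✓
Thus |⟨116⟩| = ord(116) = 26.
[(Z/169Z)^× : ⟨116⟩] = 156/26 = 6.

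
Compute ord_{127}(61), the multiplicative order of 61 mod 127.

21

By Lagrange's theorem, ord_127(61) divides φ(127) = 127 − 1 = 126 = 2 · 3^2 · 7.
Divisors of 126: 1, 2, 3, 6, 7, 9, 14, 18, 21, 42, 63, 126.
Evaluate successive powers at the divisors of 126:
61^1 ≡ 61
61^2 ≡ 38
61^3 ≡ 32
61^6 ≡ 8
61^7 ≡ 107
61^9 ≡ 2
61^14 ≡ 19
61^18 ≡ 4
61^21 ≡ 1
Hence ord(61) = 21.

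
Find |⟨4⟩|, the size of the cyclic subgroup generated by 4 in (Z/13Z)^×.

By Lagrange's theorem, ord_13(4) divides φ(13) = 13 − 1 = 12 = 2^2 · 3.
Divisors of 12: 1, 2, 3, 4, 6, 12.
Test each divisor d:
4^1 ≡ 4 (mod 13)
4^2 ≡ 3 (mod 13)
4^3 ≡ 12 (mod 13)
4^4 ≡ 9 (mod 13)
4^6 ≡ 1 (mod 13) ✓
Therefore the multiplicative order of 4 modulo 13 is 6.

6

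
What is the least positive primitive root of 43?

φ(43) = 43 − 1 = 42 = 2 · 3 · 7.
g is a primitive root iff g^(42/q) ≢ 1 (mod 43) for each prime q ∈ {2, 3, 7}.
g = 2: 2^21 ≡ 42; 2^14 ≡ 1 — hits 1, so not a primitive root.
g = 3: 3^21 ≡ 42; 3^14 ≡ 36; 3^6 ≡ 41 — none is 1, so 3 is a primitive root.
So 3 is the smallest generator of (Z/43Z)^×.

3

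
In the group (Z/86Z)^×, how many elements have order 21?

12

φ(86) = φ(2)·φ(43) = 1·42 = 42 = 2 · 3 · 7.
In a cyclic group of order 42, there are φ(d) elements of order d for each divisor d of 42, and zero for non-divisors.
21 = 3 · 7 divides 42, and φ(21) = 12.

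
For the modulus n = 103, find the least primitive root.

φ(103) = 103 − 1 = 102 = 2 · 3 · 17.
g is a primitive root iff g^(102/q) ≢ 1 (mod 103) for each prime q ∈ {2, 3, 17}.
g = 2: 2^51 ≡ 1 — hits 1, so not a primitive root.
g = 3: 3^51 ≡ 102; 3^34 ≡ 1 — hits 1, so not a primitive root.
g = 4: 4^51 ≡ 1 — hits 1, so not a primitive root.
g = 5: 5^51 ≡ 102; 5^34 ≡ 56; 5^6 ≡ 72 — none is 1, so 5 is a primitive root.
So 5 is the smallest generator of (Z/103Z)^×.

5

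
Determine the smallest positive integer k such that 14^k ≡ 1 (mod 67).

11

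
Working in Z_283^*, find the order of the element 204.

47

By Lagrange's theorem, ord_283(204) divides φ(283) = 283 − 1 = 282 = 2 · 3 · 47.
Divisors of 282: 1, 2, 3, 6, 47, 94, 141, 282.
Test each divisor d:
204^1 ≡ 204 (mod 283)
204^2 ≡ 15 (mod 283)
204^3 ≡ 230 (mod 283)
204^6 ≡ 262 (mod 283)
204^47 ≡ 1 (mod 283) ✓
Therefore the multiplicative order of 204 modulo 283 is 47.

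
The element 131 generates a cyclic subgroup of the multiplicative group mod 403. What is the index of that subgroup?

24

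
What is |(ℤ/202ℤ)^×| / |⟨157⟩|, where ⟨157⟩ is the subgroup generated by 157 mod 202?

4

The order of 157 must divide φ(202) = φ(2)·φ(101) = 1·100 = 100 = 2^2 · 5^2.
Divisors of 100: 1, 2, 4, 5, 10, 20, 25, 50, 100.
Evaluate successive powers at the divisors of 100:
157^1 ≡ 157 (mod 202)
157^2 ≡ 5 (mod 202)
157^4 ≡ 25 (mod 202)
157^5 ≡ 87 (mod 202)
157^10 ≡ 95 (mod 202)
157^20 ≡ 137 (mod 202)
157^25 ≡ 1 (mod 202) ✓
So ord_202(157) = 25, hence |⟨157⟩| = 25.
[(Z/202Z)^× : ⟨157⟩] = 100/25 = 4.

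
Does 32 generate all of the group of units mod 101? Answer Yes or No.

No

φ(101) = 101 − 1 = 100 = 2^2 · 5^2.
32 is a primitive root mod 101 iff 32^(φ(101)/q) ≢ 1 for every prime q | φ(101), i.e. q ∈ {2, 5}.
32^50 ≡ 100 (mod 101)  [q = 2: ≢ 1 ✓]
32^20 ≡ 1 (mod 101)  [q = 5: ≡ 1 ✗]
32^20 ≡ 1 shows ord(32) | 20, strictly less than φ(101); not a primitive root.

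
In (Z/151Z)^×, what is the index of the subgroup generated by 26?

3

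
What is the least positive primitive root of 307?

5

φ(307) = 307 − 1 = 306 = 2 · 3^2 · 17.
Test candidates g = 2, 3, … against the prime factors q ∈ {2, 3, 17} of φ(307): g is a generator iff g^(306/q) ≢ 1 for every such q.
g = 2: 2^153 ≡ 306; 2^102 ≡ 1 — hits 1, so not a primitive root.
g = 3: 3^153 ≡ 306; 3^102 ≡ 1 — hits 1, so not a primitive root.
g = 4: 4^153 ≡ 1 — hits 1, so not a primitive root.
g = 5: 5^153 ≡ 306; 5^102 ≡ 289; 5^18 ≡ 81 — none is 1, so 5 is a primitive root.
Hence the least primitive root of 307 is 5.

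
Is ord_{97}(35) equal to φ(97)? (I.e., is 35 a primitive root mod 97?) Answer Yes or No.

φ(97) = 97 − 1 = 96 = 2^5 · 3.
An element g generates (Z/97Z)^× iff g^(96/q) ≢ 1 (mod 97) for each prime q ∈ {2, 3}.
35^48 ≡ 1 (mod 97)  [q = 2: ≡ 1 ✗]
35^32 ≡ 61 (mod 97)  [q = 3: ≢ 1 ✓]
Since 35^48 ≡ 1, the order of 35 divides 48 < 96, so 35 is not a primitive root.

No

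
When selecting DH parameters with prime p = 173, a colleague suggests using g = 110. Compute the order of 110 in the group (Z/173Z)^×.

172

By Lagrange's theorem, ord_173(110) divides φ(173) = 173 − 1 = 172 = 2^2 · 43.
Divisors of 172: 1, 2, 4, 43, 86, 172.
Test each divisor d:
110^1 ≡ 110
110^2 ≡ 163
110^4 ≡ 100
110^43 ≡ 93
110^86 ≡ 172
110^172 ≡ 1
Therefore the multiplicative order of 110 modulo 173 is 172.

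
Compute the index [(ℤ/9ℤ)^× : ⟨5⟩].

ord(5) | φ(9) = φ(3^2) = 3·(3−1) = 6 = 2 · 3.
Divisors of 6: 1, 2, 3, 6.
Check 5^d mod 9 for each divisor in increasing order:
5^1 ≡ 5 (mod 9)
5^2 ≡ 7 (mod 9)
5^3 ≡ 8 (mod 9)
5^6 ≡ 1 (mod 9) ✓
Thus |⟨5⟩| = ord(5) = 6.
[(Z/9Z)^× : ⟨5⟩] = 6/6 = 1.

1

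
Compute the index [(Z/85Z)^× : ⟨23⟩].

ord(23) | φ(85) = φ(5·17) = (5−1)·(17−1) = 4·16 = 64 = 2^6.
Divisors of 64: 1, 2, 4, 8, 16, 32, 64.
Compute 23^d (mod 85) for the divisors d until we hit 1:
23^1 ≡ 23 (mod 85)
23^2 ≡ 19 (mod 85)
23^4 ≡ 21 (mod 85)
23^8 ≡ 16 (mod 85)
23^16 ≡ 1 (mod 85) ✓
Thus |⟨23⟩| = ord(23) = 16.
[(Z/85Z)^× : ⟨23⟩] = 64/16 = 4.

4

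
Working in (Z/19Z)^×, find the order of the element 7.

3

By Lagrange's theorem, ord_19(7) divides φ(19) = 19 − 1 = 18 = 2 · 3^2.
Divisors of 18: 1, 2, 3, 6, 9, 18.
Evaluate successive powers at the divisors of 18:
7^1 ≡ 7
7^2 ≡ 11
7^3 ≡ 1
Therefore the multiplicative order of 7 modulo 19 is 3.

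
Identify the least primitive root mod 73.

5

φ(73) = 73 − 1 = 72 = 2^3 · 3^2.
g is a primitive root iff g^(72/q) ≢ 1 (mod 73) for each prime q ∈ {2, 3}.
g = 2: 2^36 ≡ 1 — hits 1, so not a primitive root.
g = 3: 3^36 ≡ 1 — hits 1, so not a primitive root.
g = 4: 4^36 ≡ 1 — hits 1, so not a primitive root.
g = 5: 5^36 ≡ 72; 5^24 ≡ 8 — none is 1, so 5 is a primitive root.
Hence the least primitive root of 73 is 5.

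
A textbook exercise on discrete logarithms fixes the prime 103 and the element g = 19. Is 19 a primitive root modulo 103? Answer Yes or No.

No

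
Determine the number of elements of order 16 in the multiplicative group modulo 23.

φ(23) = 23 − 1 = 22 = 2 · 11.
(Z/23Z)^× is cyclic (|G| = 22); a cyclic group of order m has exactly φ(d) elements of each order d | m, and none otherwise.
Here 22 is not a multiple of 16, so there are no elements of order 16.

0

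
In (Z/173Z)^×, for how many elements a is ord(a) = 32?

0

φ(173) = 173 − 1 = 172 = 2^2 · 43.
(Z/173Z)^× is cyclic (|G| = 172); a cyclic group of order m has exactly φ(d) elements of each order d | m, and none otherwise.
Here 172 is not a multiple of 32, so there are no elements of order 32.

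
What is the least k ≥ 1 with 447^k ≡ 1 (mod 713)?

Since 447 ∈ (Z/713Z)^×, its order divides φ(713) = φ(23·31) = (23−1)·(31−1) = 22·30 = 660 = 2^2 · 3 · 5 · 11.
Divisors of 660: 1, 2, 3, 4, 5, 6, 10, 11, 12, 15, 20, 22, 30, 33, 44, 55, 60, 66, 110, 132, 165, 220, 330, 660.
Evaluate successive powers at the divisors of 660:
447^1 ≡ 447 (mod 713)
447^2 ≡ 169 (mod 713)
447^3 ≡ 678 (mod 713)
447^4 ≡ 41 (mod 713)
447^5 ≡ 502 (mod 713)
447^6 ≡ 512 (mod 713)
447^10 ≡ 315 (mod 713)
447^11 ≡ 344 (mod 713)
447^12 ≡ 473 (mod 713)
447^15 ≡ 557 (mod 713)
447^20 ≡ 118 (mod 713)
447^22 ≡ 691 (mod 713)
447^30 ≡ 94 (mod 713)
447^33 ≡ 275 (mod 713)
447^44 ≡ 484 (mod 713)
447^55 ≡ 367 (mod 713)
447^60 ≡ 280 (mod 713)
447^66 ≡ 47 (mod 713)
447^110 ≡ 645 (mod 713)
447^132 ≡ 70 (mod 713)
447^165 ≡ 712 (mod 713)
447^220 ≡ 346 (mod 713)
447^330 ≡ 1 (mod 713) ✓
The smallest such exponent is 330, so the order of 447 is 330.

330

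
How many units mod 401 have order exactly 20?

8

φ(401) = 401 − 1 = 400 = 2^4 · 5^2.
In a cyclic group of order 400, there are φ(d) elements of order d for each divisor d of 400, and zero for non-divisors.
20 = 2^2 · 5 divides 400, and φ(20) = 8.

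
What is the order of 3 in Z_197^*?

196

Since 3 ∈ (Z/197Z)^×, its order divides φ(197) = 197 − 1 = 196 = 2^2 · 7^2.
Divisors of 196: 1, 2, 4, 7, 14, 28, 49, 98, 196.
Check 3^d mod 197 for each divisor in increasing order:
3^1 ≡ 3 (mod 197)
3^2 ≡ 9 (mod 197)
3^4 ≡ 81 (mod 197)
3^7 ≡ 20 (mod 197)
3^14 ≡ 6 (mod 197)
3^28 ≡ 36 (mod 197)
3^49 ≡ 183 (mod 197)
3^98 ≡ 196 (mod 197)
3^196 ≡ 1 (mod 197) ✓
Therefore the multiplicative order of 3 modulo 197 is 196.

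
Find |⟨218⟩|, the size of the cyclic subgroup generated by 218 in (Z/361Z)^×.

Since 218 ∈ (Z/361Z)^×, its order divides φ(361) = φ(19^2) = 19·(19−1) = 342 = 2 · 3^2 · 19.
Divisors of 342: 1, 2, 3, 6, 9, 18, 19, 38, 57, 114, 171, 342.
Compute 218^d (mod 361) for the divisors d until we hit 1:
218^1 ≡ 218
218^2 ≡ 233
218^3 ≡ 254
218^6 ≡ 258
218^9 ≡ 191
218^18 ≡ 20
218^19 ≡ 28
218^38 ≡ 62
218^57 ≡ 292
218^114 ≡ 68
218^171 ≡ 1
The smallest such exponent is 171, so the order of 218 is 171.

171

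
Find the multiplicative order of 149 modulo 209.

Since 149 ∈ (Z/209Z)^×, its order divides φ(209) = φ(11·19) = (11−1)·(19−1) = 10·18 = 180 = 2^2 · 3^2 · 5.
Divisors of 180: 1, 2, 3, 4, 5, 6, 9, 10, 12, 15, 18, 20, 30, 36, 45, 60, 90, 180.
Compute 149^d (mod 209) for the divisors d until we hit 1:
149^1 ≡ 149 (mod 209)
149^2 ≡ 47 (mod 209)
149^3 ≡ 106 (mod 209)
149^4 ≡ 119 (mod 209)
149^5 ≡ 175 (mod 209)
149^6 ≡ 159 (mod 209)
149^9 ≡ 134 (mod 209)
149^10 ≡ 111 (mod 209)
149^12 ≡ 201 (mod 209)
149^15 ≡ 197 (mod 209)
149^18 ≡ 191 (mod 209)
149^20 ≡ 199 (mod 209)
149^30 ≡ 144 (mod 209)
149^36 ≡ 115 (mod 209)
149^45 ≡ 153 (mod 209)
149^60 ≡ 45 (mod 209)
149^90 ≡ 1 (mod 209) ✓
Therefore the multiplicative order of 149 modulo 209 is 90.

90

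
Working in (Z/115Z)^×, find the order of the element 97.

44

ord(97) | φ(115) = φ(5·23) = (5−1)·(23−1) = 4·22 = 88 = 2^3 · 11.
Divisors of 88: 1, 2, 4, 8, 11, 22, 44, 88.
Check 97^d mod 115 for each divisor in increasing order:
97^1 ≡ 97 (mod 115)
97^2 ≡ 94 (mod 115)
97^4 ≡ 96 (mod 115)
97^8 ≡ 16 (mod 115)
97^11 ≡ 68 (mod 115)
97^22 ≡ 24 (mod 115)
97^44 ≡ 1 (mod 115) ✓
Therefore the multiplicative order of 97 modulo 115 is 44.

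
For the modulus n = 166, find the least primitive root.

5

φ(166) = φ(2)·φ(83) = 1·82 = 82 = 2 · 41.
g is a primitive root iff g^(82/q) ≢ 1 (mod 166) for each prime q ∈ {2, 41}.
g = 2: gcd(2, 166) = 2 > 1, not a unit — skip.
g = 3: 3^41 ≡ 1 — hits 1, so not a primitive root.
g = 4: gcd(4, 166) = 2 > 1, not a unit — skip.
g = 5: 5^41 ≡ 165; 5^2 ≡ 25 — none is 1, so 5 is a primitive root.
Hence the least primitive root of 166 is 5.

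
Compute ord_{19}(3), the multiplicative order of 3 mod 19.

18

The order of 3 must divide φ(19) = 19 − 1 = 18 = 2 · 3^2.
Divisors of 18: 1, 2, 3, 6, 9, 18.
Test each divisor d:
3^1 ≡ 3 (mod 19)
3^2 ≡ 9 (mod 19)
3^3 ≡ 8 (mod 19)
3^6 ≡ 7 (mod 19)
3^9 ≡ 18 (mod 19)
3^18 ≡ 1 (mod 19) ✓
Hence ord(3) = 18.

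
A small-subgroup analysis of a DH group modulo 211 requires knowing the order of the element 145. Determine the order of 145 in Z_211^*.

210

Since 145 ∈ (Z/211Z)^×, its order divides φ(211) = 211 − 1 = 210 = 2 · 3 · 5 · 7.
Divisors of 210: 1, 2, 3, 5, 6, 7, 10, 14, 15, 21, 30, 35, 42, 70, 105, 210.
Evaluate successive powers at the divisors of 210:
145^1 ≡ 145 (mod 211)
145^2 ≡ 136 (mod 211)
145^3 ≡ 97 (mod 211)
145^5 ≡ 110 (mod 211)
145^6 ≡ 125 (mod 211)
145^7 ≡ 190 (mod 211)
145^10 ≡ 73 (mod 211)
145^14 ≡ 19 (mod 211)
145^15 ≡ 12 (mod 211)
145^21 ≡ 23 (mod 211)
145^30 ≡ 144 (mod 211)
145^35 ≡ 15 (mod 211)
145^42 ≡ 107 (mod 211)
145^70 ≡ 14 (mod 211)
145^105 ≡ 210 (mod 211)
145^210 ≡ 1 (mod 211) ✓
Therefore the multiplicative order of 145 modulo 211 is 210.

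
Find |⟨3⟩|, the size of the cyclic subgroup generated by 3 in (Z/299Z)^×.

33

By Lagrange's theorem, ord_299(3) divides φ(299) = φ(13·23) = (13−1)·(23−1) = 12·22 = 264 = 2^3 · 3 · 11.
Divisors of 264: 1, 2, 3, 4, 6, 8, 11, 12, 22, 24, 33, 44, 66, 88, 132, 264.
Check 3^d mod 299 for each divisor in increasing order:
3^1 ≡ 3
3^2 ≡ 9
3^3 ≡ 27
3^4 ≡ 81
3^6 ≡ 131
3^8 ≡ 282
3^11 ≡ 139
3^12 ≡ 118
3^22 ≡ 185
3^24 ≡ 170
3^33 ≡ 1
So ord_299(3) = 33.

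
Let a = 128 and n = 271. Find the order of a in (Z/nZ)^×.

135

Since 128 ∈ (Z/271Z)^×, its order divides φ(271) = 271 − 1 = 270 = 2 · 3^3 · 5.
Divisors of 270: 1, 2, 3, 5, 6, 9, 10, 15, 18, 27, 30, 45, 54, 90, 135, 270.
Evaluate successive powers at the divisors of 270:
128^1 ≡ 128
128^2 ≡ 124
128^3 ≡ 154
128^5 ≡ 126
128^6 ≡ 139
128^9 ≡ 268
128^10 ≡ 158
128^15 ≡ 125
128^18 ≡ 9
128^27 ≡ 244
128^30 ≡ 178
128^45 ≡ 28
128^54 ≡ 187
128^90 ≡ 242
128^135 ≡ 1
Therefore the multiplicative order of 128 modulo 271 is 135.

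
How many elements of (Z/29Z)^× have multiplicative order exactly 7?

6

φ(29) = 29 − 1 = 28 = 2^2 · 7.
In a cyclic group of order 28, there are φ(d) elements of order d for each divisor d of 28, and zero for non-divisors.
7 | 28, and φ(7) = 7 − 1 = 6.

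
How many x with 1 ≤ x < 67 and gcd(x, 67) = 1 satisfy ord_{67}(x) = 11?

10

φ(67) = 67 − 1 = 66 = 2 · 3 · 11.
(Z/67Z)^× is cyclic (|G| = 66); a cyclic group of order m has exactly φ(d) elements of each order d | m, and none otherwise.
11 | 66, and φ(11) = 11 − 1 = 10.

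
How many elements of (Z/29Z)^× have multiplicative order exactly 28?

φ(29) = 29 − 1 = 28 = 2^2 · 7.
Since (Z/29Z)^× is cyclic of order 28, the number of elements of order d is φ(d) when d | 28 and 0 otherwise.
28 = 2^2 · 7 divides 28, and φ(28) = 12.

12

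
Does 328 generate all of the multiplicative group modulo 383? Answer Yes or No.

Yes

φ(383) = 383 − 1 = 382 = 2 · 191.
328 is a primitive root mod 383 iff 328^(φ(383)/q) ≢ 1 for every prime q | φ(383), i.e. q ∈ {2, 191}.
328^191 ≡ 382 (mod 383)  [q = 2: ≢ 1 ✓]
328^2 ≡ 344 (mod 383)  [q = 191: ≢ 1 ✓]
All checks pass, so 328 has order 382 and is a primitive root modulo 383.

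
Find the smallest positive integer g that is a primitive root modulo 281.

φ(281) = 281 − 1 = 280 = 2^3 · 5 · 7.
g is a primitive root iff g^(280/q) ≢ 1 (mod 281) for each prime q ∈ {2, 5, 7}.
g = 2: 2^140 ≡ 1 — hits 1, so not a primitive root.
g = 3: 3^140 ≡ 280; 3^56 ≡ 86; 3^40 ≡ 249 — none is 1, so 3 is a primitive root.
The smallest primitive root modulo 281 is 3.

3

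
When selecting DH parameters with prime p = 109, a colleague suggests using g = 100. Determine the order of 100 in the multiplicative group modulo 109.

ord(100) | φ(109) = 109 − 1 = 108 = 2^2 · 3^3.
Divisors of 108: 1, 2, 3, 4, 6, 9, 12, 18, 27, 36, 54, 108.
Check 100^d mod 109 for each divisor in increasing order:
100^1 ≡ 100
100^2 ≡ 81
100^3 ≡ 34
100^4 ≡ 21
100^6 ≡ 66
100^9 ≡ 64
100^12 ≡ 105
100^18 ≡ 63
100^27 ≡ 108
100^36 ≡ 45
100^54 ≡ 1
So ord_109(100) = 54.

54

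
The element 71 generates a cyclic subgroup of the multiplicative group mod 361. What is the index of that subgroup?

The order of 71 must divide φ(361) = φ(19^2) = 19·(19−1) = 342 = 2 · 3^2 · 19.
Divisors of 342: 1, 2, 3, 6, 9, 18, 19, 38, 57, 114, 171, 342.
Evaluate successive powers at the divisors of 342:
71^1 ≡ 71
71^2 ≡ 348
71^3 ≡ 160
71^6 ≡ 330
71^9 ≡ 94
71^18 ≡ 172
71^19 ≡ 299
71^38 ≡ 234
71^57 ≡ 293
71^114 ≡ 292
71^171 ≡ 360
71^342 ≡ 1
So ord_361(71) = 342, hence |⟨71⟩| = 342.
Index = |(Z/361Z)^×| / |⟨71⟩| = 342 / 342 = 1.

1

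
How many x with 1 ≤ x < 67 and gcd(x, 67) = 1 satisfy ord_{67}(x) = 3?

φ(67) = 67 − 1 = 66 = 2 · 3 · 11.
In a cyclic group of order 66, there are φ(d) elements of order d for each divisor d of 66, and zero for non-divisors.
3 | 66, and φ(3) = 3 − 1 = 2.

2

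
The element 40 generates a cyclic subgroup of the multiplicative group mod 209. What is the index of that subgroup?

2

By Lagrange's theorem, ord_209(40) divides φ(209) = φ(11·19) = (11−1)·(19−1) = 10·18 = 180 = 2^2 · 3^2 · 5.
Divisors of 180: 1, 2, 3, 4, 5, 6, 9, 10, 12, 15, 18, 20, 30, 36, 45, 60, 90, 180.
Evaluate successive powers at the divisors of 180:
40^1 ≡ 40 (mod 209)
40^2 ≡ 137 (mod 209)
40^3 ≡ 46 (mod 209)
40^4 ≡ 168 (mod 209)
40^5 ≡ 32 (mod 209)
40^6 ≡ 26 (mod 209)
40^9 ≡ 151 (mod 209)
40^10 ≡ 188 (mod 209)
40^12 ≡ 49 (mod 209)
40^15 ≡ 164 (mod 209)
40^18 ≡ 20 (mod 209)
40^20 ≡ 23 (mod 209)
40^30 ≡ 144 (mod 209)
40^36 ≡ 191 (mod 209)
40^45 ≡ 208 (mod 209)
40^60 ≡ 45 (mod 209)
40^90 ≡ 1 (mod 209) ✓
The order of 40 is 90, so the subgroup it generates has 90 elements.
Index = |(Z/209Z)^×| / |⟨40⟩| = 180 / 90 = 2.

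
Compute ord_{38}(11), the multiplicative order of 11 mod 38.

3

ord(11) | φ(38) = φ(2)·φ(19) = 1·18 = 18 = 2 · 3^2.
Divisors of 18: 1, 2, 3, 6, 9, 18.
Test each divisor d:
11^1 ≡ 11
11^2 ≡ 7
11^3 ≡ 1
Therefore the multiplicative order of 11 modulo 38 is 3.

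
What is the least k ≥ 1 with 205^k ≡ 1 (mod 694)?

173

The order of 205 must divide φ(694) = φ(2)·φ(347) = 1·346 = 346 = 2 · 173.
Divisors of 346: 1, 2, 173, 346.
Compute 205^d (mod 694) for the divisors d until we hit 1:
205^1 ≡ 205 (mod 694)
205^2 ≡ 385 (mod 694)
205^173 ≡ 1 (mod 694) ✓
Therefore the multiplicative order of 205 modulo 694 is 173.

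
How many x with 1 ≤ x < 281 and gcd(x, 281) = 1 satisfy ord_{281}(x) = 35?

φ(281) = 281 − 1 = 280 = 2^3 · 5 · 7.
Since (Z/281Z)^× is cyclic of order 280, the number of elements of order d is φ(d) when d | 280 and 0 otherwise.
35 = 5 · 7 divides 280, and φ(35) = 24.

24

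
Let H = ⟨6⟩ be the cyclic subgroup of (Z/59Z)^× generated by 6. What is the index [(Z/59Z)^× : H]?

1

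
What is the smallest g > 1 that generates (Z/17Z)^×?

φ(17) = 17 − 1 = 16 = 2^4.
g is a primitive root iff g^(16/q) ≢ 1 (mod 17) for each prime q ∈ {2}.
g = 2: 2^8 ≡ 1 — hits 1, so not a primitive root.
g = 3: 3^8 ≡ 16 — none is 1, so 3 is a primitive root.
So 3 is the smallest generator of (Z/17Z)^×.

3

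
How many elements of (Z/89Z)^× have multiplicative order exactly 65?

0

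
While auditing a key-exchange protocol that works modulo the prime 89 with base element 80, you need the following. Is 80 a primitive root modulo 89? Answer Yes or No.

No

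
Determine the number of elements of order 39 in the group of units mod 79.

φ(79) = 79 − 1 = 78 = 2 · 3 · 13.
In a cyclic group of order 78, there are φ(d) elements of order d for each divisor d of 78, and zero for non-divisors.
39 = 3 · 13 divides 78, and φ(39) = 24.

24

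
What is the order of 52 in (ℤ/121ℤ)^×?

110

By Lagrange's theorem, ord_121(52) divides φ(121) = φ(11^2) = 11·(11−1) = 110 = 2 · 5 · 11.
Divisors of 110: 1, 2, 5, 10, 11, 22, 55, 110.
Compute 52^d (mod 121) for the divisors d until we hit 1:
52^1 ≡ 52 (mod 121)
52^2 ≡ 42 (mod 121)
52^5 ≡ 10 (mod 121)
52^10 ≡ 100 (mod 121)
52^11 ≡ 118 (mod 121)
52^22 ≡ 9 (mod 121)
52^55 ≡ 120 (mod 121)
52^110 ≡ 1 (mod 121) ✓
Hence ord(52) = 110.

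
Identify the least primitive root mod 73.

5

φ(73) = 73 − 1 = 72 = 2^3 · 3^2.
Test candidates g = 2, 3, … against the prime factors q ∈ {2, 3} of φ(73): g is a generator iff g^(72/q) ≢ 1 for every such q.
g = 2: 2^36 ≡ 1 — hits 1, so not a primitive root.
g = 3: 3^36 ≡ 1 — hits 1, so not a primitive root.
g = 4: 4^36 ≡ 1 — hits 1, so not a primitive root.
g = 5: 5^36 ≡ 72; 5^24 ≡ 8 — none is 1, so 5 is a primitive root.
Hence the least primitive root of 73 is 5.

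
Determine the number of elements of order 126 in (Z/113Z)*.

0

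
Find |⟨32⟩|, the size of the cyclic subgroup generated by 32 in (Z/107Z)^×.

By Lagrange's theorem, ord_107(32) divides φ(107) = 107 − 1 = 106 = 2 · 53.
Divisors of 106: 1, 2, 53, 106.
Test each divisor d:
32^1 ≡ 32 (mod 107)
32^2 ≡ 61 (mod 107)
32^53 ≡ 106 (mod 107)
32^106 ≡ 1 (mod 107) ✓
Hence ord(32) = 106.

106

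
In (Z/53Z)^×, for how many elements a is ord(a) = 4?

2

φ(53) = 53 − 1 = 52 = 2^2 · 13.
In a cyclic group of order 52, there are φ(d) elements of order d for each divisor d of 52, and zero for non-divisors.
4 = 2^2 divides 52, and φ(4) = 2.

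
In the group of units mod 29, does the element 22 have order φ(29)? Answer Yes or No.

φ(29) = 29 − 1 = 28 = 2^2 · 7.
Test 22^(28/q) mod 29 for each prime factor q of 28:
22^14 ≡ 1 (mod 29)  [q = 2: ≡ 1 ✗]
22^4 ≡ 23 (mod 29)  [q = 7: ≢ 1 ✓]
Since 22^14 ≡ 1, the order of 22 divides 14 < 28, so 22 is not a primitive root.

No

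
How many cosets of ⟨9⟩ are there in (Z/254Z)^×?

2

Since 9 ∈ (Z/254Z)^×, its order divides φ(254) = φ(2)·φ(127) = 1·126 = 126 = 2 · 3^2 · 7.
Divisors of 126: 1, 2, 3, 6, 7, 9, 14, 18, 21, 42, 63, 126.
Evaluate successive powers at the divisors of 126:
9^1 ≡ 9 (mod 254)
9^2 ≡ 81 (mod 254)
9^3 ≡ 221 (mod 254)
9^6 ≡ 73 (mod 254)
9^7 ≡ 149 (mod 254)
9^9 ≡ 131 (mod 254)
9^14 ≡ 103 (mod 254)
9^18 ≡ 143 (mod 254)
9^21 ≡ 107 (mod 254)
9^42 ≡ 19 (mod 254)
9^63 ≡ 1 (mod 254) ✓
Thus |⟨9⟩| = ord(9) = 63.
Index = |(Z/254Z)^×| / |⟨9⟩| = 126 / 63 = 2.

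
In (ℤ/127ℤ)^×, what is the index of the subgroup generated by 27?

By Lagrange's theorem, ord_127(27) divides φ(127) = 127 − 1 = 126 = 2 · 3^2 · 7.
Divisors of 126: 1, 2, 3, 6, 7, 9, 14, 18, 21, 42, 63, 126.
Evaluate successive powers at the divisors of 126:
27^1 ≡ 27
27^2 ≡ 94
27^3 ≡ 125
27^6 ≡ 4
27^7 ≡ 108
27^9 ≡ 119
27^14 ≡ 107
27^18 ≡ 64
27^21 ≡ 126
27^42 ≡ 1
The order of 27 is 42, so the subgroup it generates has 42 elements.
[(Z/127Z)^× : ⟨27⟩] = 126/42 = 3.

3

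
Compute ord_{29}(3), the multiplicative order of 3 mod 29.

28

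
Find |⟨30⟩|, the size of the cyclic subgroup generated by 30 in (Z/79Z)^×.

78

ord(30) | φ(79) = 79 − 1 = 78 = 2 · 3 · 13.
Divisors of 78: 1, 2, 3, 6, 13, 26, 39, 78.
Evaluate successive powers at the divisors of 78:
30^1 ≡ 30 (mod 79)
30^2 ≡ 31 (mod 79)
30^3 ≡ 61 (mod 79)
30^6 ≡ 8 (mod 79)
30^13 ≡ 24 (mod 79)
30^26 ≡ 23 (mod 79)
30^39 ≡ 78 (mod 79)
30^78 ≡ 1 (mod 79) ✓
Therefore the multiplicative order of 30 modulo 79 is 78.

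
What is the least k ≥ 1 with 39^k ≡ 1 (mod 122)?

By Lagrange's theorem, ord_122(39) divides φ(122) = φ(2)·φ(61) = 1·60 = 60 = 2^2 · 3 · 5.
Divisors of 60: 1, 2, 3, 4, 5, 6, 10, 12, 15, 20, 30, 60.
Evaluate successive powers at the divisors of 60:
39^1 ≡ 39 (mod 122)
39^2 ≡ 57 (mod 122)
39^3 ≡ 27 (mod 122)
39^4 ≡ 77 (mod 122)
39^5 ≡ 75 (mod 122)
39^6 ≡ 119 (mod 122)
39^10 ≡ 13 (mod 122)
39^12 ≡ 9 (mod 122)
39^15 ≡ 121 (mod 122)
39^20 ≡ 47 (mod 122)
39^30 ≡ 1 (mod 122) ✓
Hence ord(39) = 30.

30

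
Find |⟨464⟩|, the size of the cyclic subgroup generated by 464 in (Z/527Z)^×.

16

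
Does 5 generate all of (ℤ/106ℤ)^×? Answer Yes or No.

Yes

φ(106) = φ(2)·φ(53) = 1·52 = 52 = 2^2 · 13.
An element g generates (Z/106Z)^× iff g^(52/q) ≢ 1 (mod 106) for each prime q ∈ {2, 13}.
5^26 ≡ 105 (mod 106)  [q = 2: ≢ 1 ✓]
5^4 ≡ 95 (mod 106)  [q = 13: ≢ 1 ✓]
None equal 1, so ord_106(5) = 52: 5 is a primitive root.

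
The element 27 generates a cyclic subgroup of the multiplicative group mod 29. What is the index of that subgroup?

1

Since 27 ∈ (Z/29Z)^×, its order divides φ(29) = 29 − 1 = 28 = 2^2 · 7.
Divisors of 28: 1, 2, 4, 7, 14, 28.
Test each divisor d:
27^1 ≡ 27
27^2 ≡ 4
27^4 ≡ 16
27^7 ≡ 17
27^14 ≡ 28
27^28 ≡ 1
So ord_29(27) = 28, hence |⟨27⟩| = 28.
Index = |(Z/29Z)^×| / |⟨27⟩| = 28 / 28 = 1.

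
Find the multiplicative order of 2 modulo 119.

Since 2 ∈ (Z/119Z)^×, its order divides φ(119) = φ(7·17) = (7−1)·(17−1) = 6·16 = 96 = 2^5 · 3.
Divisors of 96: 1, 2, 3, 4, 6, 8, 12, 16, 24, 32, 48, 96.
Evaluate successive powers at the divisors of 96:
2^1 ≡ 2
2^2 ≡ 4
2^3 ≡ 8
2^4 ≡ 16
2^6 ≡ 64
2^8 ≡ 18
2^12 ≡ 50
2^16 ≡ 86
2^24 ≡ 1
Therefore the multiplicative order of 2 modulo 119 is 24.

24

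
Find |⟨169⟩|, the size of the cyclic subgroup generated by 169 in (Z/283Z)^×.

ord(169) | φ(283) = 283 − 1 = 282 = 2 · 3 · 47.
Divisors of 282: 1, 2, 3, 6, 47, 94, 141, 282.
Compute 169^d (mod 283) for the divisors d until we hit 1:
169^1 ≡ 169 (mod 283)
169^2 ≡ 261 (mod 283)
169^3 ≡ 244 (mod 283)
169^6 ≡ 106 (mod 283)
169^47 ≡ 44 (mod 283)
169^94 ≡ 238 (mod 283)
169^141 ≡ 1 (mod 283) ✓
So ord_283(169) = 141.

141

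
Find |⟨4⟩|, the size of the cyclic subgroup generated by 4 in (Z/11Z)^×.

5

ord(4) | φ(11) = 11 − 1 = 10 = 2 · 5.
Divisors of 10: 1, 2, 5, 10.
Test each divisor d:
4^1 ≡ 4 (mod 11)
4^2 ≡ 5 (mod 11)
4^5 ≡ 1 (mod 11) ✓
Therefore the multiplicative order of 4 modulo 11 is 5.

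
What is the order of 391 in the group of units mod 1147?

90

ord(391) | φ(1147) = φ(31·37) = (31−1)·(37−1) = 30·36 = 1080 = 2^3 · 3^3 · 5.
Divisors of 1080: 1, 2, 3, 4, 5, 6, 8, 9, 10, 12, 15, 18, 20, 24, 27, 30, 36, 40, 45, 54, 60, 72, 90, 108, 120, 135, 180, 216, 270, 360, 540, 1080.
Compute 391^d (mod 1147) for the divisors d until we hit 1:
391^1 ≡ 391 (mod 1147)
391^2 ≡ 330 (mod 1147)
391^3 ≡ 566 (mod 1147)
391^4 ≡ 1082 (mod 1147)
391^5 ≡ 966 (mod 1147)
391^6 ≡ 343 (mod 1147)
391^8 ≡ 784 (mod 1147)
391^9 ≡ 295 (mod 1147)
391^10 ≡ 645 (mod 1147)
391^12 ≡ 655 (mod 1147)
391^15 ≡ 249 (mod 1147)
391^18 ≡ 1000 (mod 1147)
391^20 ≡ 811 (mod 1147)
391^24 ≡ 47 (mod 1147)
391^27 ≡ 221 (mod 1147)
391^30 ≡ 63 (mod 1147)
391^36 ≡ 963 (mod 1147)
391^40 ≡ 490 (mod 1147)
391^45 ≡ 776 (mod 1147)
391^54 ≡ 667 (mod 1147)
391^60 ≡ 528 (mod 1147)
391^72 ≡ 593 (mod 1147)
391^90 ≡ 1 (mod 1147) ✓
So ord_1147(391) = 90.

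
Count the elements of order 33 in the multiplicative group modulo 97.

0

φ(97) = 97 − 1 = 96 = 2^5 · 3.
In a cyclic group of order 96, there are φ(d) elements of order d for each divisor d of 96, and zero for non-divisors.
Since 33 ∤ 96, the count is 0.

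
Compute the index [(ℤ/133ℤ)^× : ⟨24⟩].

6

The order of 24 must divide φ(133) = φ(7·19) = (7−1)·(19−1) = 6·18 = 108 = 2^2 · 3^3.
Divisors of 108: 1, 2, 3, 4, 6, 9, 12, 18, 27, 36, 54, 108.
Test each divisor d:
24^1 ≡ 24
24^2 ≡ 44
24^3 ≡ 125
24^4 ≡ 74
24^6 ≡ 64
24^9 ≡ 20
24^12 ≡ 106
24^18 ≡ 1
So ord_133(24) = 18, hence |⟨24⟩| = 18.
Index = |(Z/133Z)^×| / |⟨24⟩| = 108 / 18 = 6.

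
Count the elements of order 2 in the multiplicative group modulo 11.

φ(11) = 11 − 1 = 10 = 2 · 5.
(Z/11Z)^× is cyclic (|G| = 10); a cyclic group of order m has exactly φ(d) elements of each order d | m, and none otherwise.
2 | 10, and φ(2) = 2 − 1 = 1.

1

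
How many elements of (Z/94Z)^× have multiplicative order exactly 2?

1

φ(94) = φ(2)·φ(47) = 1·46 = 46 = 2 · 23.
Since (Z/94Z)^× is cyclic of order 46, the number of elements of order d is φ(d) when d | 46 and 0 otherwise.
2 | 46, and φ(2) = 2 − 1 = 1.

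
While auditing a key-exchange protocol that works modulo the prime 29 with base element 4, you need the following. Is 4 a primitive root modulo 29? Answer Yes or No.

No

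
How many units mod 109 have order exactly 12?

4

φ(109) = 109 − 1 = 108 = 2^2 · 3^3.
(Z/109Z)^× is cyclic (|G| = 108); a cyclic group of order m has exactly φ(d) elements of each order d | m, and none otherwise.
12 = 2^2 · 3 divides 108, and φ(12) = 4.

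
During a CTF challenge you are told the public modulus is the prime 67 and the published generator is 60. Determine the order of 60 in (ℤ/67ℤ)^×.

33

Since 60 ∈ (Z/67Z)^×, its order divides φ(67) = 67 − 1 = 66 = 2 · 3 · 11.
Divisors of 66: 1, 2, 3, 6, 11, 22, 33, 66.
Test each divisor d:
60^1 ≡ 60 (mod 67)
60^2 ≡ 49 (mod 67)
60^3 ≡ 59 (mod 67)
60^6 ≡ 64 (mod 67)
60^11 ≡ 37 (mod 67)
60^22 ≡ 29 (mod 67)
60^33 ≡ 1 (mod 67) ✓
The smallest such exponent is 33, so the order of 60 is 33.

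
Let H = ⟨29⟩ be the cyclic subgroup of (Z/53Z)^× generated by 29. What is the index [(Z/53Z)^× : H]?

2

Since 29 ∈ (Z/53Z)^×, its order divides φ(53) = 53 − 1 = 52 = 2^2 · 13.
Divisors of 52: 1, 2, 4, 13, 26, 52.
Evaluate successive powers at the divisors of 52:
29^1 ≡ 29
29^2 ≡ 46
29^4 ≡ 49
29^13 ≡ 52
29^26 ≡ 1
The order of 29 is 26, so the subgroup it generates has 26 elements.
Index = |(Z/53Z)^×| / |⟨29⟩| = 52 / 26 = 2.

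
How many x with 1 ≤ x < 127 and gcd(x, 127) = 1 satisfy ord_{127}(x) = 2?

1

φ(127) = 127 − 1 = 126 = 2 · 3^2 · 7.
(Z/127Z)^× is cyclic (|G| = 126); a cyclic group of order m has exactly φ(d) elements of each order d | m, and none otherwise.
2 | 126, and φ(2) = 2 − 1 = 1.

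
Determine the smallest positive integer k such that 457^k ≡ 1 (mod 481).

36

Since 457 ∈ (Z/481Z)^×, its order divides φ(481) = φ(13·37) = (13−1)·(37−1) = 12·36 = 432 = 2^4 · 3^3.
Divisors of 432: 1, 2, 3, 4, 6, 8, 9, 12, 16, 18, 24, 27, 36, 48, 54, 72, 108, 144, 216, 432.
Evaluate successive powers at the divisors of 432:
457^1 ≡ 457 (mod 481)
457^2 ≡ 95 (mod 481)
457^3 ≡ 125 (mod 481)
457^4 ≡ 367 (mod 481)
457^6 ≡ 233 (mod 481)
457^8 ≡ 9 (mod 481)
457^9 ≡ 265 (mod 481)
457^12 ≡ 417 (mod 481)
457^16 ≡ 81 (mod 481)
457^18 ≡ 480 (mod 481)
457^24 ≡ 248 (mod 481)
457^27 ≡ 216 (mod 481)
457^36 ≡ 1 (mod 481) ✓
Hence ord(457) = 36.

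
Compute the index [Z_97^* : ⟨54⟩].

4

Since 54 ∈ (Z/97Z)^×, its order divides φ(97) = 97 − 1 = 96 = 2^5 · 3.
Divisors of 96: 1, 2, 3, 4, 6, 8, 12, 16, 24, 32, 48, 96.
Compute 54^d (mod 97) for the divisors d until we hit 1:
54^1 ≡ 54 (mod 97)
54^2 ≡ 6 (mod 97)
54^3 ≡ 33 (mod 97)
54^4 ≡ 36 (mod 97)
54^6 ≡ 22 (mod 97)
54^8 ≡ 35 (mod 97)
54^12 ≡ 96 (mod 97)
54^16 ≡ 61 (mod 97)
54^24 ≡ 1 (mod 97) ✓
The order of 54 is 24, so the subgroup it generates has 24 elements.
Index = |(Z/97Z)^×| / |⟨54⟩| = 96 / 24 = 4.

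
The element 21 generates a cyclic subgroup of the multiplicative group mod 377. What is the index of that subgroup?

12

Since 21 ∈ (Z/377Z)^×, its order divides φ(377) = φ(13·29) = (13−1)·(29−1) = 12·28 = 336 = 2^4 · 3 · 7.
Divisors of 336: 1, 2, 3, 4, 6, 7, 8, 12, 14, 16, 21, 24, 28, 42, 48, 56, 84, 112, 168, 336.
Check 21^d mod 377 for each divisor in increasing order:
21^1 ≡ 21 (mod 377)
21^2 ≡ 64 (mod 377)
21^3 ≡ 213 (mod 377)
21^4 ≡ 326 (mod 377)
21^6 ≡ 129 (mod 377)
21^7 ≡ 70 (mod 377)
21^8 ≡ 339 (mod 377)
21^12 ≡ 53 (mod 377)
21^14 ≡ 376 (mod 377)
21^16 ≡ 313 (mod 377)
21^21 ≡ 307 (mod 377)
21^24 ≡ 170 (mod 377)
21^28 ≡ 1 (mod 377) ✓
Thus |⟨21⟩| = ord(21) = 28.
The index is φ(377) / ord(21) = 336 / 28 = 12.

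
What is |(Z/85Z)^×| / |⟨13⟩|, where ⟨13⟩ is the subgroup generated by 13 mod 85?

By Lagrange's theorem, ord_85(13) divides φ(85) = φ(5·17) = (5−1)·(17−1) = 4·16 = 64 = 2^6.
Divisors of 64: 1, 2, 4, 8, 16, 32, 64.
Check 13^d mod 85 for each divisor in increasing order:
13^1 ≡ 13 (mod 85)
13^2 ≡ 84 (mod 85)
13^4 ≡ 1 (mod 85) ✓
So ord_85(13) = 4, hence |⟨13⟩| = 4.
[(Z/85Z)^× : ⟨13⟩] = 64/4 = 16.

16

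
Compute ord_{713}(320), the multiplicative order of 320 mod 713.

330

ord(320) | φ(713) = φ(23·31) = (23−1)·(31−1) = 22·30 = 660 = 2^2 · 3 · 5 · 11.
Divisors of 660: 1, 2, 3, 4, 5, 6, 10, 11, 12, 15, 20, 22, 30, 33, 44, 55, 60, 66, 110, 132, 165, 220, 330, 660.
Test each divisor d:
320^1 ≡ 320 (mod 713)
320^2 ≡ 441 (mod 713)
320^3 ≡ 659 (mod 713)
320^4 ≡ 545 (mod 713)
320^5 ≡ 428 (mod 713)
320^6 ≡ 64 (mod 713)
320^10 ≡ 656 (mod 713)
320^11 ≡ 298 (mod 713)
320^12 ≡ 531 (mod 713)
320^15 ≡ 559 (mod 713)
320^20 ≡ 397 (mod 713)
320^22 ≡ 392 (mod 713)
320^30 ≡ 187 (mod 713)
320^33 ≡ 597 (mod 713)
320^44 ≡ 369 (mod 713)
320^55 ≡ 160 (mod 713)
320^60 ≡ 32 (mod 713)
320^66 ≡ 622 (mod 713)
320^110 ≡ 645 (mod 713)
320^132 ≡ 438 (mod 713)
320^165 ≡ 528 (mod 713)
320^220 ≡ 346 (mod 713)
320^330 ≡ 1 (mod 713) ✓
Hence ord(320) = 330.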